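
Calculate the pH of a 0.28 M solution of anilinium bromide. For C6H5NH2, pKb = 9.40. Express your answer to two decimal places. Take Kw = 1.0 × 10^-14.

pH = 2.58

C6H5NH3+ is the conjugate acid of the weak base C6H5NH2.
Kb = 10^(−9.40) = 3.98 × 10^-10
Ka = Kw/Kb = 1.0×10^-14 / 3.98 × 10^-10 = 2.51 × 10^-5
Ka = [H+]²/(0.28 − [H+]) = 2.51 × 10^-5
Assume [H+] ≪ 0.28: [H+] ≈ √(2.51 × 10^-5 × 0.28) = 2.65 × 10^-3 M
pH = −log(2.65 × 10^-3) = 2.58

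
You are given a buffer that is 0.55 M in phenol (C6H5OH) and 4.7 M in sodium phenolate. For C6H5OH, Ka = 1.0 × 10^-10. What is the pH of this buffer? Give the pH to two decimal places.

pKa = −log(1.0 × 10^-10) = 10.000
pH = pKa + log([A⁻]/[HA]) = 10.000 + log(4.7/0.55)
pH = 10.000 + (+0.932) = 10.93

pH = 10.93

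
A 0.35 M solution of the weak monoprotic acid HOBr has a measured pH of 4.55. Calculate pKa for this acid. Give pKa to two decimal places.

[H+] = 10^(-4.55) = 2.82 × 10^-5 M
At equilibrium [HA] = 0.35 − 2.82 × 10^-5 = 3.50 × 10^-1 M
Ka = [H+][A-]/[HA] = (2.82 × 10^-5)² / 3.50 × 10^-1 = 2.27 × 10^-9
pKa = -log(2.27 × 10^-9) = 8.64

pKa = 8.64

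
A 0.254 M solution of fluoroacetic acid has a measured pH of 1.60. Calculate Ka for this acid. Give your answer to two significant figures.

Ka = 2.8 × 10^-3

[H+] = 10^(-1.60) = 2.51 × 10^-2 M
At equilibrium [HA] = 0.254 − 2.51 × 10^-2 = 2.29 × 10^-1 M
Ka = [H+][A-]/[HA] = (2.51 × 10^-2)² / 2.29 × 10^-1 = 2.8 × 10^-3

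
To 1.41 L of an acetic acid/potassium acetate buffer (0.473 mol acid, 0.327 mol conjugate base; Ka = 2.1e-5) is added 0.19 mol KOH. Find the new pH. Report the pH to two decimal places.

After neutralization: n(CH3COOH) = 0.283 mol, n(CH3COO-) = 0.517 mol.
pKa = −log(2.1 × 10^-5) = 4.678
Henderson–Hasselbalch with mole ratio 0.517/0.283: pH = 4.678 + (+0.262)

pH = 4.94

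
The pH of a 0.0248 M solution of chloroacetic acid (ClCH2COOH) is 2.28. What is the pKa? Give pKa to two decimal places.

[H+] = 10^(-2.28) = 5.25 × 10^-3 M
At equilibrium [HA] = 0.0248 − 5.25 × 10^-3 = 1.95 × 10^-2 M
Ka = [H+][A-]/[HA] = (5.25 × 10^-3)² / 1.95 × 10^-2 = 1.41 × 10^-3
pKa = -log(1.41 × 10^-3) = 2.85

pKa = 2.85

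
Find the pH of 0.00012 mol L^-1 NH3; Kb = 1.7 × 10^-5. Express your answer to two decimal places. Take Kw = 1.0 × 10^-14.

pH = 9.57

NH3 + H2O ⇌ NH4+ + OH-
From the ICE table, Kb = [OH-]²/(0.00012 − [OH-]) = 1.7 × 10^-5.
The 5% rule fails; solving [OH-]² + Kb·[OH-] − Kb·C₀ = 0 exactly:
[OH-] = [−1.7e-05 + √(1.7e-05² + 8.16e-09)]/2 = 3.75 × 10^-5 M
pOH = −log(3.75 × 10^-5) = 4.43; pH = 14.00 − 4.43 = 9.57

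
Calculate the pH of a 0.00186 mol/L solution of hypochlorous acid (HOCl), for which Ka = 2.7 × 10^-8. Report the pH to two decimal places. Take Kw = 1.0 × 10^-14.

HOCl ⇌ OCl- + H+
Ka = x²/(0.00186 − x) = 2.7 × 10^-8
Neglecting x in the denominator: x = √(2.7 × 10^-8 × 0.00186) = 7.09 × 10^-6 M
Check: 0.38% ionized — well under 5%, approximation valid.
pH = −log[H+] = −log(7.09 × 10^-6) = 5.15

pH = 5.15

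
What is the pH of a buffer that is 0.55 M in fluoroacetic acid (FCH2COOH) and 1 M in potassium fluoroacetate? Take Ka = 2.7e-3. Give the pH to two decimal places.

pKa = −log(2.7 × 10^-3) = 2.569
pH = pKa + log([A⁻]/[HA]) = 2.569 + log(1/0.55)
pH = 2.569 + (+0.260) = 2.83

pH = 2.83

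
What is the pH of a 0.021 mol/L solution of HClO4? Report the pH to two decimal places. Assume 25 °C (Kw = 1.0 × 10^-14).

HClO4 is a strong acid and dissociates completely, so [H+] = 0.021 M.
pH = -log(0.021) = 1.68

pH = 1.68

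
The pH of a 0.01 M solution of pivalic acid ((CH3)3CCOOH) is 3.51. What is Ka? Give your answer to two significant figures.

Ka = 9.9 × 10^-6

[H+] = 10^(-3.51) = 3.09 × 10^-4 M
At equilibrium [HA] = 0.01 − 3.09 × 10^-4 = 9.69 × 10^-3 M
Ka = [H+][A-]/[HA] = (3.09 × 10^-4)² / 9.69 × 10^-3 = 9.9 × 10^-6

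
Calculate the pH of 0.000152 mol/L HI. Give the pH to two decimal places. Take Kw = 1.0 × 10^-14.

HI is a strong acid and dissociates completely, so [H+] = 0.000152 M.
pH = -log(0.000152) = 3.82

pH = 3.82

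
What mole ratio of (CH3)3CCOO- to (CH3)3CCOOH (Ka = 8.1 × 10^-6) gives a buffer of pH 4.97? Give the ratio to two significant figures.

pKa = -log(8.1 × 10^-6) = 5.092
pH = pKa + log(r) ⇒ log(r) = 4.97 − 5.092 = -0.122
r = [(CH3)3CCOO-]/[(CH3)3CCOOH] = 10^(-0.122) = 0.755

ratio = 0.76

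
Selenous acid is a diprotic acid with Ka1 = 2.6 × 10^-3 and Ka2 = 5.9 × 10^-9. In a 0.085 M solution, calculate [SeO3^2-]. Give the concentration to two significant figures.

First ionization gives [H+] ≈ [HSeO3-] = 1.36 × 10^-2 M.
Second step: Ka2 = [H+][SeO3^2-]/[HSeO3-] ≈ [SeO3^2-] (since [H+] ≈ [HSeO3-]).
So [SeO3^2-] ≈ Ka2.

5.9 × 10^-9 M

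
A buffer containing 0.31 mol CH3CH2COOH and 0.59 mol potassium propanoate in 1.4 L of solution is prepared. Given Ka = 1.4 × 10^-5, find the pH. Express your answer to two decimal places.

pKa = −log(1.4 × 10^-5) = 4.854
pH = pKa + log([A⁻]/[HA]) = 4.854 + log(0.59/0.31)
pH = 4.854 + (+0.279) = 5.13

pH = 5.13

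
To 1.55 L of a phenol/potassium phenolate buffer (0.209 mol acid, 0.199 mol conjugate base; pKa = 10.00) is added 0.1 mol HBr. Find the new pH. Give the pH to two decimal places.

Added H+ converts C6H5O- to C6H5OH: C6H5OH → 0.309 mol, C6H5O- → 0.099 mol.
pH = pKa + log(n_C6H5O-/n_C6H5OH) = 10.00 + log(0.099/0.309) = 10.00 + (-0.494)

pH = 9.51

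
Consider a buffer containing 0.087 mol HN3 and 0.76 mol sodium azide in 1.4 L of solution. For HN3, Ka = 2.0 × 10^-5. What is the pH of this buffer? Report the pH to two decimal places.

pKa = −log(2.0 × 10^-5) = 4.699
Using pH = pKa + log([base]/[acid]) with [base]/[acid] = 0.76/0.087:
pH = 4.699 + (+0.941) = 5.64

pH = 5.64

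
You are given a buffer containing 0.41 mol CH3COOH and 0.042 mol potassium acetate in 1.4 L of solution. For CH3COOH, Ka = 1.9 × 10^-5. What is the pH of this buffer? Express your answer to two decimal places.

pKa = −log(1.9 × 10^-5) = 4.721
pH = pKa + log([A⁻]/[HA]) = 4.721 + log(0.042/0.41)
pH = 4.721 + (-0.990) = 3.73

pH = 3.73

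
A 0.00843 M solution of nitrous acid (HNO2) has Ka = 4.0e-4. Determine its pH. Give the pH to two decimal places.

HNO2 ⇌ NO2- + H+
From the ICE table, Ka = x²/(0.00843 − x) = 4.0 × 10^-4.
The 5% rule fails; solving x² + Ka·x − Ka·C₀ = 0 exactly:
x = (−Ka + √(Ka² + 4·Ka·C₀))/2 = 1.65 × 10^-3 M
pH = −log(1.65 × 10^-3) = 2.78

pH = 2.78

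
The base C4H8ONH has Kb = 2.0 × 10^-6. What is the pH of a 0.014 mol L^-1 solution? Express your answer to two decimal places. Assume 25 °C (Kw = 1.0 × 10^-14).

pH = 10.22

C4H8ONH + H2O ⇌ C4H8ONH2+ + OH-
From the ICE table, Kb = [OH-]²/(0.014 − [OH-]) = 2.0 × 10^-6.
Assume [OH-] ≪ 0.014: [OH-] ≈ √(2.0 × 10^-6 × 0.014) = 1.67 × 10^-4 M
([OH-]/C₀ = 1.2% < 5%, so the approximation holds.)
pOH = −log(1.67 × 10^-4) = 3.78; pH = 14.00 − 3.78 = 10.22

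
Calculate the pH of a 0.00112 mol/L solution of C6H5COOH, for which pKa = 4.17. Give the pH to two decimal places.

C6H5COOH ⇌ C6H5COO- + H+
Ka = 10^(−4.17) = 6.76 × 10^-5
From the ICE table, Ka = x²/(0.00112 − x) = 6.76 × 10^-5.
The 5% rule fails; solving x² + Ka·x − Ka·C₀ = 0 exactly:
x = [−6.76e-05 + √(6.76e-05² + 3.03e-07)]/2 = 2.43 × 10^-4 M
pH = −log[H+] = −log(2.43 × 10^-4) = 3.61

pH = 3.61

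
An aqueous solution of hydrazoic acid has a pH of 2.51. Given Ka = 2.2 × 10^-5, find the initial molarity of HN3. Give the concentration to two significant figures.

C₀ = 4.4 × 10^-1 M

[H+] = 10^(-2.51) = 3.09 × 10^-3 M = x
Ka = x²/(C₀ − x) ⇒ C₀ = x + x²/Ka
C₀ = 3.09 × 10^-3 + (3.09 × 10^-3)²/(2.2 × 10^-5) = 4.37 × 10^-1 M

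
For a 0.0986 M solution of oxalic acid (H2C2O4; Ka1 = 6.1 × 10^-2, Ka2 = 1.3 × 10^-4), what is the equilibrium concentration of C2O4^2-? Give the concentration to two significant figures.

First ionization gives [H+] ≈ [HC2O4-] = 5.28 × 10^-2 M.
Second step: Ka2 = [H+][C2O4^2-]/[HC2O4-] ≈ [C2O4^2-] (since [H+] ≈ [HC2O4-]).
So [C2O4^2-] ≈ Ka2.

1.3 × 10^-4 M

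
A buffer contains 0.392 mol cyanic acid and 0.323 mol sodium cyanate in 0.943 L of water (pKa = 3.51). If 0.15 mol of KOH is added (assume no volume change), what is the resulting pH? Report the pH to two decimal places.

pH = 3.80

OH- converts HOCN to OCN-: HOCN → 0.242 mol, OCN- → 0.473 mol.
pH = pKa + log(n_OCN-/n_HOCN) = 3.51 + log(0.473/0.242) = 3.51 + (+0.291)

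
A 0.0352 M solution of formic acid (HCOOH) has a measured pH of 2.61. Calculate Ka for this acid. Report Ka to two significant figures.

Ka = 1.8 × 10^-4

[H+] = 10^(-2.61) = 2.45 × 10^-3 M
At equilibrium [HA] = 0.0352 − 2.45 × 10^-3 = 3.28 × 10^-2 M
Ka = [H+][A-]/[HA] = (2.45 × 10^-3)² / 3.28 × 10^-2 = 1.8 × 10^-4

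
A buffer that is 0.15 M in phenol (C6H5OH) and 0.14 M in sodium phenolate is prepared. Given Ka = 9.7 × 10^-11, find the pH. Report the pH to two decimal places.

pH = 9.98

pKa = −log(9.7 × 10^-11) = 10.013
Using pH = pKa + log([base]/[acid]) with [base]/[acid] = 0.14/0.15:
pH = 10.013 + (-0.030) = 9.98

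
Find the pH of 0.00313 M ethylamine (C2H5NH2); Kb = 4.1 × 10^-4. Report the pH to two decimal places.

pH = 10.98

C2H5NH2 + H2O ⇌ C2H5NH3+ + OH-
Kb = x²/(0.00313 − x) = 4.1 × 10^-4
The 5% rule fails; solving x² + Kb·x − Kb·C₀ = 0 exactly:
x = (−Kb + √(Kb² + 4·Kb·C₀))/2 = 9.46 × 10^-4 M
pOH = −log(9.46 × 10^-4) = 3.02; pH = 14.00 − 3.02 = 10.98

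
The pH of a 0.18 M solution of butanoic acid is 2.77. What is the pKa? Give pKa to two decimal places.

pKa = 4.79

[H+] = 10^(-2.77) = 1.70 × 10^-3 M
At equilibrium [HA] = 0.18 − 1.70 × 10^-3 = 1.78 × 10^-1 M
Ka = [H+][A-]/[HA] = (1.70 × 10^-3)² / 1.78 × 10^-1 = 1.62 × 10^-5
pKa = -log(1.62 × 10^-5) = 4.79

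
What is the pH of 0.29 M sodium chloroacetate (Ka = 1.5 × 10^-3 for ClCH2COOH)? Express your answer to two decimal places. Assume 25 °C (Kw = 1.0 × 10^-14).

pH = 8.14

ClCH2COO- is the conjugate base of the weak acid ClCH2COOH.
Kb = Kw/Ka = 1.0×10^-14 / 1.5 × 10^-3 = 6.67 × 10^-12
From the ICE table, Kb = [OH-]²/(0.29 − [OH-]) = 6.67 × 10^-12.
Neglecting [OH-] in the denominator: [OH-] = √(6.67 × 10^-12 × 0.29) = 1.39 × 10^-6 M
Check: 0.00048% ionized — well under 5%, approximation valid.
pOH = −log(1.39 × 10^-6) = 5.86; pH = 14.00 − 5.86 = 8.14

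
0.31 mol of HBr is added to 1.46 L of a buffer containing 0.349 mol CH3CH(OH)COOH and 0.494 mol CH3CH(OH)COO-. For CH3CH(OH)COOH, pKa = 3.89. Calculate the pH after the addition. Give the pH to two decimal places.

pH = 3.34

Added H+ converts CH3CH(OH)COO- to CH3CH(OH)COOH: CH3CH(OH)COOH → 0.659 mol, CH3CH(OH)COO- → 0.184 mol.
pH = pKa + log([A⁻]/[HA]) = 3.89 + log(0.184/0.659) = 3.89 -0.554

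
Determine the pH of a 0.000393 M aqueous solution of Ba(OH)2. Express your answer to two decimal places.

Ba(OH)2 is a strong base (each formula unit releases 2 OH-); [OH-] = 0.000786 M.
pOH = -log(0.000786) = 3.10
pH = 14.00 - 3.10 = 10.90

pH = 10.90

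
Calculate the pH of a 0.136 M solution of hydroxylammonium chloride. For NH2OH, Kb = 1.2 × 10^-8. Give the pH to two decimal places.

NH3OH+ is the conjugate acid of the weak base NH2OH.
Ka = Kw/Kb = 1.0×10^-14 / 1.2 × 10^-8 = 8.33 × 10^-7
Ka = x²/(0.136 − x) = 8.33 × 10^-7
Assume x ≪ 0.136: x ≈ √(8.33 × 10^-7 × 0.136) = 3.37 × 10^-4 M
pH = −log(3.37 × 10^-4) = 3.47

pH = 3.47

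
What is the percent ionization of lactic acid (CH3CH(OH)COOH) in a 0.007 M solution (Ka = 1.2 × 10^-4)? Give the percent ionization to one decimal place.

12.3%

CH3CH(OH)COOH ⇌ CH3CH(OH)COO- + H+; let x = [H+] at equilibrium.
Solve x² + 0.00012x − 8.4e-07 = 0 → x = 8.58 × 10^-4 M
Fraction ionized = 8.58 × 10^-4 / 0.007 = 0.1226 → 12.3%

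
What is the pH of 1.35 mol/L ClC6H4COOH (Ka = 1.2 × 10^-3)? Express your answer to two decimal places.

ClC6H4COOH ⇌ ClC6H4COO- + H+
Ka = [H+]²/(1.35 − [H+]) = 1.2 × 10^-3
Neglecting [H+] in the denominator: [H+] = √(1.2 × 10^-3 × 1.35) = 4.02 × 10^-2 M
([H+]/C₀ = 3% < 5%, so the approximation holds.)
pH = −log(4.02 × 10^-2) = 1.40

pH = 1.40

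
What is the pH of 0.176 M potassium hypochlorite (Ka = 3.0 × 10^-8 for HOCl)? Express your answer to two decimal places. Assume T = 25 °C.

pH = 10.38

OCl- is the conjugate base of the weak acid HOCl.
Kb = Kw/Ka = 1.0×10^-14 / 3.0 × 10^-8 = 3.33 × 10^-7
Kb = [OH-]²/(0.176 − [OH-]) = 3.33 × 10^-7
Assume [OH-] ≪ 0.176: [OH-] ≈ √(3.33 × 10^-7 × 0.176) = 2.42 × 10^-4 M
pOH = −log(2.42 × 10^-4) = 3.62; pH = 14.00 − 3.62 = 10.38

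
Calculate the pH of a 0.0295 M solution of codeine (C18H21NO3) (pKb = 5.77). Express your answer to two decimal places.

pH = 10.35

C18H21NO3 + H2O ⇌ C18H22NO3+ + OH-
Kb = 10^(−5.77) = 1.70 × 10^-6
Let x = [OH-] at equilibrium. Kb = x²/(0.0295 − x).
Assume x ≪ 0.0295: x ≈ √(1.70 × 10^-6 × 0.0295) = 2.24 × 10^-4 M
Check: 0.76% ionized — well under 5%, approximation valid.
pOH = 3.65, so pH = 14.00 − pOH = 10.35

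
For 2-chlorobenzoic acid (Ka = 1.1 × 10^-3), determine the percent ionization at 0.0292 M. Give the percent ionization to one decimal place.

ClC6H4COOH ⇌ ClC6H4COO- + H+; let x = [H+] at equilibrium.
Solve x² + 0.0011x − 3.21e-05 = 0 → x = 5.14 × 10^-3 M
% ionization = x/C₀ × 100% = 5.14 × 10^-3/0.0292 × 100% = 17.6%

17.6%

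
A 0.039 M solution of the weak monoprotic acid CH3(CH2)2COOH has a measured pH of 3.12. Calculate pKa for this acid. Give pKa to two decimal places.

[H+] = 10^(-3.12) = 7.59 × 10^-4 M
At equilibrium [HA] = 0.039 − 7.59 × 10^-4 = 3.82 × 10^-2 M
Ka = [H+][A-]/[HA] = (7.59 × 10^-4)² / 3.82 × 10^-2 = 1.51 × 10^-5
pKa = -log(1.51 × 10^-5) = 4.82

pKa = 4.82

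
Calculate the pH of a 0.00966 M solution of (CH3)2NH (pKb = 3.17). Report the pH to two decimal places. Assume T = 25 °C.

(CH3)2NH + H2O ⇌ (CH3)2NH2+ + OH-
Kb = 10^(−3.17) = 6.76 × 10^-4
From the ICE table, Kb = x²/(0.00966 − x) = 6.76 × 10^-4.
x is not negligible relative to C₀; solve x² + 0.000676·x − 6.53e-06 = 0.
x = [−0.000676 + √(0.000676² + 2.61e-05)]/2 = 2.24 × 10^-3 M
pOH = 2.65, so pH = 14.00 − pOH = 11.35

pH = 11.35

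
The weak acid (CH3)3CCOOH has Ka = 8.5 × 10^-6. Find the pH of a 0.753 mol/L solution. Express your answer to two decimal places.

(CH3)3CCOOH ⇌ (CH3)3CCOO- + H+
From the ICE table, Ka = [H+]²/(0.753 − [H+]) = 8.5 × 10^-6.
Assume [H+] ≪ 0.753: [H+] ≈ √(8.5 × 10^-6 × 0.753) = 2.53 × 10^-3 M
pH = −log[H+] = −log(2.53 × 10^-3) = 2.60

pH = 2.60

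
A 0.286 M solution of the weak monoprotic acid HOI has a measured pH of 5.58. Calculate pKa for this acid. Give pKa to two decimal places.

[H+] = 10^(-5.58) = 2.63 × 10^-6 M
At equilibrium [HA] = 0.286 − 2.63 × 10^-6 = 2.86 × 10^-1 M
Ka = [H+][A-]/[HA] = (2.63 × 10^-6)² / 2.86 × 10^-1 = 2.42 × 10^-11
pKa = -log(2.42 × 10^-11) = 10.62

pKa = 10.62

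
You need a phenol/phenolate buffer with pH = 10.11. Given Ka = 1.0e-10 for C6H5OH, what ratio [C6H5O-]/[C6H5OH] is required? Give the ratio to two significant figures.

ratio = 1.3

pKa = -log(1.0 × 10^-10) = 10.000
pH = pKa + log(r) ⇒ log(r) = 10.11 − 10.000 = +0.110
r = [C6H5O-]/[C6H5OH] = 10^(+0.110) = 1.29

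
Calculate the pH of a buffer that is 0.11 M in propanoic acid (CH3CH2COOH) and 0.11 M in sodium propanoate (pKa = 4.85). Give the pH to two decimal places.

Henderson–Hasselbalch: pH = pKa + log([CH3CH2COO-]/[CH3CH2COOH]) = 4.85 + log(0.11/0.11)
pH = 4.85 + (+0.000) = 4.85

pH = 4.85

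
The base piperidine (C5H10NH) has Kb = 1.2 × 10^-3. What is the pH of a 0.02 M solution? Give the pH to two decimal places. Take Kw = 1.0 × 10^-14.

pH = 11.64

C5H10NH + H2O ⇌ C5H10NH2+ + OH-
Let x = [OH-] at equilibrium. Kb = x²/(0.02 − x).
x is not negligible relative to C₀; solve x² + 0.0012·x − 2.4e-05 = 0.
x = (−Kb + √(Kb² + 4·Kb·C₀))/2 = 4.34 × 10^-3 M
pOH = 2.36, so pH = 14.00 − pOH = 11.64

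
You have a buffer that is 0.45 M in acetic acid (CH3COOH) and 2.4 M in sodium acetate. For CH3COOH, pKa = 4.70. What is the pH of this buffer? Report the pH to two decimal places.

pH = pKa + log([A⁻]/[HA]) = 4.70 + log(2.4/0.45)
pH = 4.70 + (+0.727) = 5.43

pH = 5.43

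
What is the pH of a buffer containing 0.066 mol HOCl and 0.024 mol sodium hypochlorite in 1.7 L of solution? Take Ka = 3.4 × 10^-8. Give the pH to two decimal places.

pH = 7.03

pKa = −log(3.4 × 10^-8) = 7.469
pH = pKa + log([A⁻]/[HA]) = 7.469 + log(0.024/0.066)
pH = 7.469 + (-0.439) = 7.03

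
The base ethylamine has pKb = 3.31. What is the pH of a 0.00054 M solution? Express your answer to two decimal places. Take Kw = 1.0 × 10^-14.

C2H5NH2 + H2O ⇌ C2H5NH3+ + OH-
Kb = 10^(−3.31) = 4.90 × 10^-4
From the ICE table, Kb = [OH-]²/(0.00054 − [OH-]) = 4.90 × 10^-4.
The 5% rule fails; solving [OH-]² + Kb·[OH-] − Kb·C₀ = 0 exactly:
[OH-] = [−0.00049 + √(0.00049² + 1.06e-06)]/2 = 3.25 × 10^-4 M
pOH = −log(3.25 × 10^-4) = 3.49; pH = 14.00 − 3.49 = 10.51

pH = 10.51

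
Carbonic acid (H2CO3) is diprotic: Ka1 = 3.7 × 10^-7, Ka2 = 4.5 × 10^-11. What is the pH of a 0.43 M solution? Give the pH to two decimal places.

Ka1 ≫ Ka2, so treat the first dissociation as the only significant source of H+.
Ka1 = x²/(0.43 − x) = 3.7 × 10^-7
x ≈ √(3.7 × 10^-7 × 0.43) = 3.99 × 10^-4 M
pH = −log(3.99 × 10^-4) = 3.40

pH = 3.40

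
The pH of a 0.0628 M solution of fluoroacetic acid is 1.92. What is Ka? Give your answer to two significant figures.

[H+] = 10^(-1.92) = 1.20 × 10^-2 M
At equilibrium [HA] = 0.0628 − 1.20 × 10^-2 = 5.08 × 10^-2 M
Ka = [H+][A-]/[HA] = (1.20 × 10^-2)² / 5.08 × 10^-2 = 2.8 × 10^-3

Ka = 2.8 × 10^-3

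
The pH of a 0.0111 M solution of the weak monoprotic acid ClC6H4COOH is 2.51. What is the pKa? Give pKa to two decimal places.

[H+] = 10^(-2.51) = 3.09 × 10^-3 M
At equilibrium [HA] = 0.0111 − 3.09 × 10^-3 = 8.01 × 10^-3 M
Ka = [H+][A-]/[HA] = (3.09 × 10^-3)² / 8.01 × 10^-3 = 1.19 × 10^-3
pKa = -log(1.19 × 10^-3) = 2.92

pKa = 2.92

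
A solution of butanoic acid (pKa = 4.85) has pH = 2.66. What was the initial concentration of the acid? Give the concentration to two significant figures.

C₀ = 3.4 × 10^-1 M

[H+] = 10^(-2.66) = 2.19 × 10^-3 M = x
Ka = 10^(−4.85) = 1.41 × 10^-5
Ka = x²/(C₀ − x) ⇒ C₀ = x + x²/Ka
C₀ = 2.19 × 10^-3 + (2.19 × 10^-3)²/(1.41 × 10^-5) = 3.42 × 10^-1 M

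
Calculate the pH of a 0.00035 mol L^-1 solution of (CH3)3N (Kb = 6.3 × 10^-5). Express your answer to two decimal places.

(CH3)3N + H2O ⇌ (CH3)3NH+ + OH-
Kb = x²/(0.00035 − x) = 6.3 × 10^-5
x is not negligible relative to C₀; solve x² + 6.3e-05·x − 2.2e-08 = 0.
x = [−6.3e-05 + √(6.3e-05² + 8.82e-08)]/2 = 1.20 × 10^-4 M
pOH = −log(1.20 × 10^-4) = 3.92; pH = 14.00 − 3.92 = 10.08

pH = 10.08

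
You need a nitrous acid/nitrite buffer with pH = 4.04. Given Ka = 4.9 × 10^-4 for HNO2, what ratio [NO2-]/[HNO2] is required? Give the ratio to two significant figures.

ratio = 5.4

pKa = -log(4.9 × 10^-4) = 3.310
pH = pKa + log(r) ⇒ log(r) = 4.04 − 3.310 = +0.730
r = [NO2-]/[HNO2] = 10^(+0.730) = 5.37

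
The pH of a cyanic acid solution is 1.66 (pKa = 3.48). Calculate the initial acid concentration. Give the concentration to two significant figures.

C₀ = 1.5 M

[H+] = 10^(-1.66) = 2.19 × 10^-2 M = x
Ka = 10^(−3.48) = 3.31 × 10^-4
Ka = x²/(C₀ − x) ⇒ C₀ = x + x²/Ka
C₀ = 2.19 × 10^-2 + (2.19 × 10^-2)²/(3.31 × 10^-4) = 1.47 M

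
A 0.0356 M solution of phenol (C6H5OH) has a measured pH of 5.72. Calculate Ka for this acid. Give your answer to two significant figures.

Ka = 1.0 × 10^-10

[H+] = 10^(-5.72) = 1.91 × 10^-6 M
At equilibrium [HA] = 0.0356 − 1.91 × 10^-6 = 3.56 × 10^-2 M
Ka = [H+][A-]/[HA] = (1.91 × 10^-6)² / 3.56 × 10^-2 = 1.0 × 10^-10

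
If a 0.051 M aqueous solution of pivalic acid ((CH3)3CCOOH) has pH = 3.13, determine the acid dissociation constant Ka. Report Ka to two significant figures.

Ka = 1.1 × 10^-5

[H+] = 10^(-3.13) = 7.41 × 10^-4 M
At equilibrium [HA] = 0.051 − 7.41 × 10^-4 = 5.03 × 10^-2 M
Ka = [H+][A-]/[HA] = (7.41 × 10^-4)² / 5.03 × 10^-2 = 1.1 × 10^-5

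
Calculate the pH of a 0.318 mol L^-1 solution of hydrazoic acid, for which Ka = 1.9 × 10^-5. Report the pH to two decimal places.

HN3 ⇌ N3- + H+
From the ICE table, Ka = [H+]²/(0.318 − [H+]) = 1.9 × 10^-5.
Since Ka ≪ C₀, [H+] ≈ √(Ka·C₀) = 2.46 × 10^-3 M.
([H+]/C₀ = 0.77% < 5%, so the approximation holds.)
pH = −log[H+] = −log(2.46 × 10^-3) = 2.61

pH = 2.61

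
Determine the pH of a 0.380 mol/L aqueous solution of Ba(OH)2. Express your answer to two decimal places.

pH = 13.88

Ba(OH)2 is a strong base (each formula unit releases 2 OH-); [OH-] = 0.76 M.
pOH = -log(0.76) = 0.12
pH = 14.00 - 0.12 = 13.88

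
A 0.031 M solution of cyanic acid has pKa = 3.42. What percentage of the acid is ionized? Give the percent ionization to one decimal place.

10.5%

HOCN ⇌ OCN- + H+; let x = [H+] at equilibrium.
Ka = 10^(−3.42) = 3.80 × 10^-4
Solve x² + 0.00038x − 1.18e-05 = 0 → x = 3.25 × 10^-3 M
Fraction ionized = 3.25 × 10^-3 / 0.031 = 0.1048 → 10.5%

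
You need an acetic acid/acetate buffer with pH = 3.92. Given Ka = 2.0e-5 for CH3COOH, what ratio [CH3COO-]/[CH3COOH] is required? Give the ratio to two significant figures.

pKa = -log(2.0 × 10^-5) = 4.699
pH = pKa + log(r) ⇒ log(r) = 3.92 − 4.699 = -0.779
r = [CH3COO-]/[CH3COOH] = 10^(-0.779) = 0.166

ratio = 0.17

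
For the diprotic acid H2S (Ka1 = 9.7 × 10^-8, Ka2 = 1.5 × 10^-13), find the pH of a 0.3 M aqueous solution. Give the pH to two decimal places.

pH = 3.77

Ka1 ≫ Ka2, so treat the first dissociation as the only significant source of H+.
Ka1 = x²/(0.3 − x) = 9.7 × 10^-8
x ≈ √(9.7 × 10^-8 × 0.3) = 1.71 × 10^-4 M
pH = −log(1.71 × 10^-4) = 3.77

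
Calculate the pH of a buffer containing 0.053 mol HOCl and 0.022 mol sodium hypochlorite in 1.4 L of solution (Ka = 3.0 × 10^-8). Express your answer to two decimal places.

pKa = −log(3.0 × 10^-8) = 7.523
Using pH = pKa + log([base]/[acid]) with [base]/[acid] = 0.022/0.053:
pH = 7.523 + (-0.382) = 7.14

pH = 7.14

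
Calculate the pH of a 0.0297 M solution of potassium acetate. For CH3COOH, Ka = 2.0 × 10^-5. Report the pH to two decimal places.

CH3COO- is the conjugate base of the weak acid CH3COOH.
Kb = Kw/Ka = 1.0×10^-14 / 2.0 × 10^-5 = 5.00 × 10^-10
From the ICE table, Kb = [OH-]²/(0.0297 − [OH-]) = 5.00 × 10^-10.
Assume [OH-] ≪ 0.0297: [OH-] ≈ √(5.00 × 10^-10 × 0.0297) = 3.85 × 10^-6 M
([OH-]/C₀ = 0.013% < 5%, so the approximation holds.)
pOH = 5.41, so pH = 14.00 − pOH = 8.59

pH = 8.59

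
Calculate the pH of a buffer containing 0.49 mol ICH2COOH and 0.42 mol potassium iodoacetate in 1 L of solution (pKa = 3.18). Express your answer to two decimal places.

pH = 3.11

Using pH = pKa + log([base]/[acid]) with [base]/[acid] = 0.42/0.49:
pH = 3.18 + (-0.067) = 3.11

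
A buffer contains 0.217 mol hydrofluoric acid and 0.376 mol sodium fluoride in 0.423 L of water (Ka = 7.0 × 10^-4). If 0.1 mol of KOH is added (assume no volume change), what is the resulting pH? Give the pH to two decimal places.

pH = 3.76

After neutralization: n(HF) = 0.117 mol, n(F-) = 0.476 mol.
pKa = −log(7.0 × 10^-4) = 3.155
pH = pKa + log([A⁻]/[HA]) = 3.155 + log(0.476/0.117) = 3.155 +0.609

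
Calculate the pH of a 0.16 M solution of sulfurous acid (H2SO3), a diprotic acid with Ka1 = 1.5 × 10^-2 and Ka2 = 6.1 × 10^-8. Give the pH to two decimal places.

Ka1 ≫ Ka2, so treat the first dissociation as the only significant source of H+.
Ka1 = x²/(0.16 − x) = 1.5 × 10^-2
Solving the quadratic: x = (−Ka1 + √(Ka1² + 4·Ka1·C₀))/2 = 4.21 × 10^-2 M
pH = −log(4.21 × 10^-2) = 1.38

pH = 1.38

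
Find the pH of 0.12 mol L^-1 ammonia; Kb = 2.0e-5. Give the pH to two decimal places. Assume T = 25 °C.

pH = 11.19

NH3 + H2O ⇌ NH4+ + OH-
From the ICE table, Kb = [OH-]²/(0.12 − [OH-]) = 2.0 × 10^-5.
Neglecting [OH-] in the denominator: [OH-] = √(2.0 × 10^-5 × 0.12) = 1.55 × 10^-3 M
([OH-]/C₀ = 1.3% < 5%, so the approximation holds.)
pOH = −log(1.55 × 10^-3) = 2.81; pH = 14.00 − 2.81 = 11.19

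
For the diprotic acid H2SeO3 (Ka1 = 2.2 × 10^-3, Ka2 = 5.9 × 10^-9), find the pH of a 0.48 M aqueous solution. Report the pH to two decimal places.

Since Ka1 ≫ Ka2, the first ionization dominates [H+].
Ka1 = x²/(0.48 − x) = 2.2 × 10^-3
Solving the quadratic: x = (−Ka1 + √(Ka1² + 4·Ka1·C₀))/2 = 3.14 × 10^-2 M
pH = −log(3.14 × 10^-2) = 1.50

pH = 1.50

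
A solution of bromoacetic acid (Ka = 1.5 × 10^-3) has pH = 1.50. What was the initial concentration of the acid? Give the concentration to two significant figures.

[H+] = 10^(-1.50) = 3.16 × 10^-2 M = x
Ka = x²/(C₀ − x) ⇒ C₀ = x + x²/Ka
C₀ = 3.16 × 10^-2 + (3.16 × 10^-2)²/(1.5 × 10^-3) = 6.97 × 10^-1 M

C₀ = 7.0 × 10^-1 M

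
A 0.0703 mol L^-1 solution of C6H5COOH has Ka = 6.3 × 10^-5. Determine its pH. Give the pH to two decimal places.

pH = 2.68

C6H5COOH ⇌ C6H5COO- + H+
Ka = x²/(0.0703 − x) = 6.3 × 10^-5
Since Ka ≪ C₀, x ≈ √(Ka·C₀) = 2.10 × 10^-3 M.
(x/C₀ = 3% < 5%, so the approximation holds.)
pH = −log(2.10 × 10^-3) = 2.68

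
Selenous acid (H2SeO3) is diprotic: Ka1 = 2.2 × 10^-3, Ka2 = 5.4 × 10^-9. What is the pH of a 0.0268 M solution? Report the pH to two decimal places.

pH = 2.18

Ka1 ≫ Ka2, so treat the first dissociation as the only significant source of H+.
Ka1 = x²/(0.0268 − x) = 2.2 × 10^-3
Solving the quadratic: x = (−Ka1 + √(Ka1² + 4·Ka1·C₀))/2 = 6.66 × 10^-3 M
pH = −log(6.66 × 10^-3) = 2.18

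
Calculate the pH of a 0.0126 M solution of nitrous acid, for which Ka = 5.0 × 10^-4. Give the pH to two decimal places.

HNO2 ⇌ NO2- + H+
Ka = [H+]²/(0.0126 − [H+]) = 5.0 × 10^-4
Here C₀/Ka ≈ 25.2, so the small-[H+] approximation fails. Use the quadratic:
[H+] = (−Ka + √(Ka² + 4·Ka·C₀))/2 = 2.27 × 10^-3 M
pH = −log(2.27 × 10^-3) = 2.64

pH = 2.64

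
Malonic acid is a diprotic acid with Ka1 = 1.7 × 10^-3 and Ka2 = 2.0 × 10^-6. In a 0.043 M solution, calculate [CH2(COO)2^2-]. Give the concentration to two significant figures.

First ionization gives [H+] ≈ [CH2(COOH)COO-] = 7.74 × 10^-3 M.
Second step: Ka2 = [H+][CH2(COO)2^2-]/[CH2(COOH)COO-] ≈ [CH2(COO)2^2-] (since [H+] ≈ [CH2(COOH)COO-]).
So [CH2(COO)2^2-] ≈ Ka2.

2.0 × 10^-6 M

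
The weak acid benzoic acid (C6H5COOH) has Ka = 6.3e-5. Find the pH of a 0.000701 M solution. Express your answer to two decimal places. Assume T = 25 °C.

C6H5COOH ⇌ C6H5COO- + H+
Let x = [H+] at equilibrium. Ka = x²/(0.000701 − x).
The 5% rule fails; solving x² + Ka·x − Ka·C₀ = 0 exactly:
x = [−6.3e-05 + √(6.3e-05² + 1.77e-07)]/2 = 1.81 × 10^-4 M
pH = −log(1.81 × 10^-4) = 3.74

pH = 3.74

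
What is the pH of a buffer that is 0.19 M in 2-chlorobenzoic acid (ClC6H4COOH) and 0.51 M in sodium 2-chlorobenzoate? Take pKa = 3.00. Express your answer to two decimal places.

Using pH = pKa + log([base]/[acid]) with [base]/[acid] = 0.51/0.19:
pH = 3.00 + (+0.429) = 3.43

pH = 3.43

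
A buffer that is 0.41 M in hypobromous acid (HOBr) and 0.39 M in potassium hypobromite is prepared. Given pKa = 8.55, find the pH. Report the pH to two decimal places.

pH = 8.53

Using pH = pKa + log([base]/[acid]) with [base]/[acid] = 0.39/0.41:
pH = 8.55 + (-0.022) = 8.53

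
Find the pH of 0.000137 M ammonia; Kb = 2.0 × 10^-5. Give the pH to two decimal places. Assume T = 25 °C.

pH = 9.64

NH3 + H2O ⇌ NH4+ + OH-
From the ICE table, Kb = x²/(0.000137 − x) = 2.0 × 10^-5.
The 5% rule fails; solving x² + Kb·x − Kb·C₀ = 0 exactly:
x = (−Kb + √(Kb² + 4·Kb·C₀))/2 = 4.33 × 10^-5 M
pOH = 4.36, so pH = 14.00 − pOH = 9.64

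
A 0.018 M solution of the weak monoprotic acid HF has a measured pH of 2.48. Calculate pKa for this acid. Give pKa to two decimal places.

pKa = 3.13

[H+] = 10^(-2.48) = 3.31 × 10^-3 M
At equilibrium [HA] = 0.018 − 3.31 × 10^-3 = 1.47 × 10^-2 M
Ka = [H+][A-]/[HA] = (3.31 × 10^-3)² / 1.47 × 10^-2 = 7.45 × 10^-4
pKa = -log(7.45 × 10^-4) = 3.13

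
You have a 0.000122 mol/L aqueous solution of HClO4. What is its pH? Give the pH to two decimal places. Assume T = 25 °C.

pH = 3.91

HClO4 is a strong acid and dissociates completely, so [H+] = 0.000122 M.
pH = -log(0.000122) = 3.91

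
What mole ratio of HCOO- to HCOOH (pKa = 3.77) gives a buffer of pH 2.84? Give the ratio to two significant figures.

ratio = 0.12

pH = pKa + log(r) ⇒ log(r) = 2.84 − 3.77 = -0.93
r = [HCOO-]/[HCOOH] = 10^(-0.93) = 0.117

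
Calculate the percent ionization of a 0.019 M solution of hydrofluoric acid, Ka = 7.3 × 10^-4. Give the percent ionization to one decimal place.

17.8%

HF ⇌ F- + H+; let x = [H+] at equilibrium.
Ka = x²/(C₀ − x); solving the quadratic gives x = 3.38 × 10^-3 M.
% ionization = x/C₀ × 100% = 3.38 × 10^-3/0.019 × 100% = 17.8%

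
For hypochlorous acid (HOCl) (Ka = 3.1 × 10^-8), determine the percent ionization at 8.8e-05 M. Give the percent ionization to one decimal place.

1.9%

HOCl ⇌ OCl- + H+; let x = [H+] at equilibrium.
x ≈ √(Ka·C₀) = √(3.1 × 10^-8 × 8.8e-05) = 1.65 × 10^-6 M
Fraction ionized = 1.65 × 10^-6 / 8.8e-05 = 0.0187 → 1.9%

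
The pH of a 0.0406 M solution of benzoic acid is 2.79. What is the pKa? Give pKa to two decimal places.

[H+] = 10^(-2.79) = 1.62 × 10^-3 M
At equilibrium [HA] = 0.0406 − 1.62 × 10^-3 = 3.90 × 10^-2 M
Ka = [H+][A-]/[HA] = (1.62 × 10^-3)² / 3.90 × 10^-2 = 6.73 × 10^-5
pKa = -log(6.73 × 10^-5) = 4.17

pKa = 4.17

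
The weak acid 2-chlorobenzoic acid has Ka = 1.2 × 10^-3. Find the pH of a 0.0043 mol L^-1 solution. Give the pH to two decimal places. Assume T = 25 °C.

pH = 2.76

ClC6H4COOH ⇌ ClC6H4COO- + H+
Let x = [H+] at equilibrium. Ka = x²/(0.0043 − x).
The 5% rule fails; solving x² + Ka·x − Ka·C₀ = 0 exactly:
x = [−0.0012 + √(0.0012² + 2.06e-05)]/2 = 1.75 × 10^-3 M
pH = −log(1.75 × 10^-3) = 2.76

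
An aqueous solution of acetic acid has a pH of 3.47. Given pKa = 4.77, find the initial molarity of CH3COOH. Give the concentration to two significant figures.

[H+] = 10^(-3.47) = 3.39 × 10^-4 M = x
Ka = 10^(−4.77) = 1.70 × 10^-5
Ka = x²/(C₀ − x) ⇒ C₀ = x + x²/Ka
C₀ = 3.39 × 10^-4 + (3.39 × 10^-4)²/(1.70 × 10^-5) = 7.10 × 10^-3 M

C₀ = 7.1 × 10^-3 M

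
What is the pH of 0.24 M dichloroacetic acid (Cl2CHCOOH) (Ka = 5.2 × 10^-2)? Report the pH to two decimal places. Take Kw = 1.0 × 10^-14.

pH = 1.05

Cl2CHCOOH ⇌ Cl2CHCOO- + H+
From the ICE table, Ka = x²/(0.24 − x) = 5.2 × 10^-2.
x is not negligible relative to C₀; solve x² + 0.052·x − 0.0125 = 0.
x = (−Ka + √(Ka² + 4·Ka·C₀))/2 = 8.87 × 10^-2 M
pH = −log[H+] = −log(8.87 × 10^-2) = 1.05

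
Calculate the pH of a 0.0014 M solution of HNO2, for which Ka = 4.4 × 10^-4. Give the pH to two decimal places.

pH = 3.23

HNO2 ⇌ NO2- + H+
From the ICE table, Ka = x²/(0.0014 − x) = 4.4 × 10^-4.
x is not negligible relative to C₀; solve x² + 0.00044·x − 6.16e-07 = 0.
x = (−Ka + √(Ka² + 4·Ka·C₀))/2 = 5.95 × 10^-4 M
pH = −log(5.95 × 10^-4) = 3.23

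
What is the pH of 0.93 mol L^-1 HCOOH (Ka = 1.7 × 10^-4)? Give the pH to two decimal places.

HCOOH ⇌ HCOO- + H+
Ka = x²/(0.93 − x) = 1.7 × 10^-4
Neglecting x in the denominator: x = √(1.7 × 10^-4 × 0.93) = 1.26 × 10^-2 M
Check: 1.4% ionized — well under 5%, approximation valid.
pH = −log[H+] = −log(1.26 × 10^-2) = 1.90

pH = 1.90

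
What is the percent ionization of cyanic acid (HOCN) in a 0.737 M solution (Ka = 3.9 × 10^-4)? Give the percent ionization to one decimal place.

2.3%

HOCN ⇌ OCN- + H+; let x = [H+] at equilibrium.
x ≈ √(Ka·C₀) = √(3.9 × 10^-4 × 0.737) = 1.70 × 10^-2 M
% ionization = x/C₀ × 100% = 1.70 × 10^-2/0.737 × 100% = 2.3%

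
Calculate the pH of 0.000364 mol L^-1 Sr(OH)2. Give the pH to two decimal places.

Sr(OH)2 is a strong base (each formula unit releases 2 OH-); [OH-] = 0.000728 M.
pOH = -log(0.000728) = 3.14
pH = 14.00 - 3.14 = 10.86

pH = 10.86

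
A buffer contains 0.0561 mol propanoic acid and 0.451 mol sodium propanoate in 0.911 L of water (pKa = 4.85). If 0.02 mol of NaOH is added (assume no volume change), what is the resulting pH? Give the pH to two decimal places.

OH- converts CH3CH2COOH to CH3CH2COO-: CH3CH2COOH → 0.0361 mol, CH3CH2COO- → 0.471 mol.
pH = pKa + log(n_CH3CH2COO-/n_CH3CH2COOH) = 4.85 + log(0.471/0.0361) = 4.85 + (+1.116)

pH = 5.97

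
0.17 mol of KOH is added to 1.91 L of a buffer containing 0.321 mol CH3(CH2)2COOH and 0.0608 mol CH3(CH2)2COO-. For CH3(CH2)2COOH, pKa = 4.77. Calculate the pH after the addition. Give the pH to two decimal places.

After neutralization: n(CH3(CH2)2COOH) = 0.151 mol, n(CH3(CH2)2COO-) = 0.231 mol.
pH = pKa + log([A⁻]/[HA]) = 4.77 + log(0.231/0.151) = 4.77 +0.185

pH = 4.95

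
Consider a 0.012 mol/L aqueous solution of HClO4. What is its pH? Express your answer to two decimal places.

HClO4 is a strong acid and dissociates completely, so [H+] = 0.012 M.
pH = -log(0.012) = 1.92

pH = 1.92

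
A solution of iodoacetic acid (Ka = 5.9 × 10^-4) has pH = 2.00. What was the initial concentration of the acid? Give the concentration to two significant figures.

[H+] = 10^(-2.00) = 1.00 × 10^-2 M = x
Ka = x²/(C₀ − x) ⇒ C₀ = x + x²/Ka
C₀ = 1.00 × 10^-2 + (1.00 × 10^-2)²/(5.9 × 10^-4) = 1.79 × 10^-1 M

C₀ = 1.8 × 10^-1 M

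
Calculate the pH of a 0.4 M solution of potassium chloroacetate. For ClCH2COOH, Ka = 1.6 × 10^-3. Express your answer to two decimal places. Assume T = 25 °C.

ClCH2COO- is the conjugate base of the weak acid ClCH2COOH.
Kb = Kw/Ka = 1.0×10^-14 / 1.6 × 10^-3 = 6.25 × 10^-12
Kb = x²/(0.4 − x) = 6.25 × 10^-12
Assume x ≪ 0.4: x ≈ √(6.25 × 10^-12 × 0.4) = 1.58 × 10^-6 M
(x/C₀ = 0.0004% < 5%, so the approximation holds.)
pOH = −log(1.58 × 10^-6) = 5.80; pH = 14.00 − 5.80 = 8.20

pH = 8.20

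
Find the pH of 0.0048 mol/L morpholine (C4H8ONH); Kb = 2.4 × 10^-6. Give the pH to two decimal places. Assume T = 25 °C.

pH = 10.03

C4H8ONH + H2O ⇌ C4H8ONH2+ + OH-
Let x = [OH-] at equilibrium. Kb = x²/(0.0048 − x).
Neglecting x in the denominator: x = √(2.4 × 10^-6 × 0.0048) = 1.07 × 10^-4 M
pOH = −log(1.07 × 10^-4) = 3.97; pH = 14.00 − 3.97 = 10.03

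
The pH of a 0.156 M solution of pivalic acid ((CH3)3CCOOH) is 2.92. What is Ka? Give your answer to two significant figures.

[H+] = 10^(-2.92) = 1.20 × 10^-3 M
At equilibrium [HA] = 0.156 − 1.20 × 10^-3 = 1.55 × 10^-1 M
Ka = [H+][A-]/[HA] = (1.20 × 10^-3)² / 1.55 × 10^-1 = 9.3 × 10^-6

Ka = 9.3 × 10^-6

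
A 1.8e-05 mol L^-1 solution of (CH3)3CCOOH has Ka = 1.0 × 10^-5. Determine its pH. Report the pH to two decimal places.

(CH3)3CCOOH ⇌ (CH3)3CCOO- + H+
Ka = x²/(1.8e-05 − x) = 1.0 × 10^-5
x is not negligible relative to C₀; solve x² + 1e-05·x − 1.8e-10 = 0.
x = (−Ka + √(Ka² + 4·Ka·C₀))/2 = 9.32 × 10^-6 M
pH = −log[H+] = −log(9.32 × 10^-6) = 5.03

pH = 5.03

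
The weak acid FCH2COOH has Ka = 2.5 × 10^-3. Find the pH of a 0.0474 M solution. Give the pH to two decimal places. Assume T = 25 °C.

pH = 2.01

FCH2COOH ⇌ FCH2COO- + H+
From the ICE table, Ka = [H+]²/(0.0474 − [H+]) = 2.5 × 10^-3.
The 5% rule fails; solving [H+]² + Ka·[H+] − Ka·C₀ = 0 exactly:
[H+] = (−Ka + √(Ka² + 4·Ka·C₀))/2 = 9.71 × 10^-3 M
pH = −log[H+] = −log(9.71 × 10^-3) = 2.01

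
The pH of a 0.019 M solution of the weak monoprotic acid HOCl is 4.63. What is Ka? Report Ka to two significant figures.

Ka = 2.9 × 10^-8

[H+] = 10^(-4.63) = 2.34 × 10^-5 M
At equilibrium [HA] = 0.019 − 2.34 × 10^-5 = 1.90 × 10^-2 M
Ka = [H+][A-]/[HA] = (2.34 × 10^-5)² / 1.90 × 10^-2 = 2.9 × 10^-8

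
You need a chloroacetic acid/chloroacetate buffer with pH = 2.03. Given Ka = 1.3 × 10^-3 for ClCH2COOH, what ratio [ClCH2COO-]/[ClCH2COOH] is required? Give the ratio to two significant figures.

ratio = 0.14

pKa = -log(1.3 × 10^-3) = 2.886
pH = pKa + log(r) ⇒ log(r) = 2.03 − 2.886 = -0.856
r = [ClCH2COO-]/[ClCH2COOH] = 10^(-0.856) = 0.139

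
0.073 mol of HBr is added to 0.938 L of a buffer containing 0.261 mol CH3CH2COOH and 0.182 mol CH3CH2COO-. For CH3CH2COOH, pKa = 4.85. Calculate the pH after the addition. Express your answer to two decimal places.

pH = 4.36

Added H+ converts CH3CH2COO- to CH3CH2COOH: CH3CH2COOH → 0.334 mol, CH3CH2COO- → 0.109 mol.
pH = pKa + log(n_CH3CH2COO-/n_CH3CH2COOH) = 4.85 + log(0.109/0.334) = 4.85 + (-0.486)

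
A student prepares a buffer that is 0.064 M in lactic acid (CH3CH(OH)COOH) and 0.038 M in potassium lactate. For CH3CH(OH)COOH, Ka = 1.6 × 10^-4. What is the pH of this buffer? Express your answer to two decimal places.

pKa = −log(1.6 × 10^-4) = 3.796
Using pH = pKa + log([base]/[acid]) with [base]/[acid] = 0.038/0.064:
pH = 3.796 + (-0.226) = 3.57

pH = 3.57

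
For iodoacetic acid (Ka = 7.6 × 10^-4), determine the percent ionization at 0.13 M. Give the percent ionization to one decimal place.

7.4%

ICH2COOH ⇌ ICH2COO- + H+; let x = [H+] at equilibrium.
Ka = x²/(C₀ − x); solving the quadratic gives x = 9.57 × 10^-3 M.
Fraction ionized = 9.57 × 10^-3 / 0.13 = 0.0736 → 7.4%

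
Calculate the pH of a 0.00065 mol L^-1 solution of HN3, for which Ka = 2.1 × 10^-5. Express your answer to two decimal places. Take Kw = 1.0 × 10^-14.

pH = 3.97

HN3 ⇌ N3- + H+
Ka = [H+]²/(0.00065 − [H+]) = 2.1 × 10^-5
[H+] is not negligible relative to C₀; solve [H+]² + 2.1e-05·[H+] − 1.36e-08 = 0.
[H+] = (−Ka + √(Ka² + 4·Ka·C₀))/2 = 1.07 × 10^-4 M
pH = −log(1.07 × 10^-4) = 3.97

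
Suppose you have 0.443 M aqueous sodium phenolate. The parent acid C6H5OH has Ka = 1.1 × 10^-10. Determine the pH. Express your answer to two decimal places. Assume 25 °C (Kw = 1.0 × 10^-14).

C6H5O- is the conjugate base of the weak acid C6H5OH.
Kb = Kw/Ka = 1.0×10^-14 / 1.1 × 10^-10 = 9.09 × 10^-5
Let x = [OH-] at equilibrium. Kb = x²/(0.443 − x).
Assume x ≪ 0.443: x ≈ √(9.09 × 10^-5 × 0.443) = 6.35 × 10^-3 M
pOH = 2.20, so pH = 14.00 − pOH = 11.80

pH = 11.80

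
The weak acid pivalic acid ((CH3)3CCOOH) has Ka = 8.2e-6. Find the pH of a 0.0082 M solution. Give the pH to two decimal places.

(CH3)3CCOOH ⇌ (CH3)3CCOO- + H+
From the ICE table, Ka = x²/(0.0082 − x) = 8.2 × 10^-6.
Neglecting x in the denominator: x = √(8.2 × 10^-6 × 0.0082) = 2.59 × 10^-4 M
Check: 3.2% ionized — well under 5%, approximation valid.
pH = −log[H+] = −log(2.59 × 10^-4) = 3.59

pH = 3.59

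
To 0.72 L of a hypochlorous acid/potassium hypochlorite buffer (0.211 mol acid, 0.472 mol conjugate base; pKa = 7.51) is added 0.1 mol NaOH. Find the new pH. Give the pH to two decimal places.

OH- converts HOCl to OCl-: HOCl → 0.111 mol, OCl- → 0.572 mol.
pH = pKa + log(n_OCl-/n_HOCl) = 7.51 + log(0.572/0.111) = 7.51 + (+0.712)

pH = 8.22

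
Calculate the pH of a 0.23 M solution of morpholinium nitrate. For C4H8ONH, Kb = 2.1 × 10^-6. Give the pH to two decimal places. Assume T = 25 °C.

pH = 4.48

C4H8ONH2+ is the conjugate acid of the weak base C4H8ONH.
Ka = Kw/Kb = 1.0×10^-14 / 2.1 × 10^-6 = 4.76 × 10^-9
Let x = [H+] at equilibrium. Ka = x²/(0.23 − x).
Assume x ≪ 0.23: x ≈ √(4.76 × 10^-9 × 0.23) = 3.31 × 10^-5 M
pH = −log(3.31 × 10^-5) = 4.48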